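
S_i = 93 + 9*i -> [93, 102, 111, 120, 129]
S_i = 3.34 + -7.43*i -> [3.34, -4.09, -11.52, -18.95, -26.38]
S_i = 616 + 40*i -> [616, 656, 696, 736, 776]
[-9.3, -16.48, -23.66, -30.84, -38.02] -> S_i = -9.30 + -7.18*i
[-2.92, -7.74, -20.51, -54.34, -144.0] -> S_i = -2.92*2.65^i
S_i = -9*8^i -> [-9, -72, -576, -4608, -36864]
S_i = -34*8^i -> [-34, -272, -2176, -17408, -139264]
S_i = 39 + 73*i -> [39, 112, 185, 258, 331]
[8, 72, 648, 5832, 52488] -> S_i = 8*9^i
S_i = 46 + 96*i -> [46, 142, 238, 334, 430]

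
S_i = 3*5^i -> [3, 15, 75, 375, 1875]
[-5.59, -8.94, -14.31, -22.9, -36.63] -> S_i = -5.59*1.60^i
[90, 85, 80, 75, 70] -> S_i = 90 + -5*i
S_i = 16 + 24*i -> [16, 40, 64, 88, 112]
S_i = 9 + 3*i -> [9, 12, 15, 18, 21]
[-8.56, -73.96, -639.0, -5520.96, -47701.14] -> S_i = -8.56*8.64^i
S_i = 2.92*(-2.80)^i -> [2.92, -8.18, 22.89, -64.1, 179.48]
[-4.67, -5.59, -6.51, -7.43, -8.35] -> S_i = -4.67 + -0.92*i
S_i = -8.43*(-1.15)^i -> [-8.43, 9.69, -11.15, 12.82, -14.74]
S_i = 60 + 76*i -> [60, 136, 212, 288, 364]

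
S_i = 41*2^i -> [41, 82, 164, 328, 656]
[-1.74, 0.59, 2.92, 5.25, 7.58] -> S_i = -1.74 + 2.33*i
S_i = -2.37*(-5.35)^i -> [-2.37, 12.68, -67.84, 362.92, -1941.62]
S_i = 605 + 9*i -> [605, 614, 623, 632, 641]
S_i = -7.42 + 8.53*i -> [-7.42, 1.11, 9.64, 18.17, 26.7]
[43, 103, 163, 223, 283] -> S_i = 43 + 60*i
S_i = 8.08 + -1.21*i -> [8.08, 6.87, 5.66, 4.45, 3.24]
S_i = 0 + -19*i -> [0, -19, -38, -57, -76]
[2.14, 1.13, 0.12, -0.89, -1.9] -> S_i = 2.14 + -1.01*i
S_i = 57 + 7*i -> [57, 64, 71, 78, 85]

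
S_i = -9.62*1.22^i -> [-9.62, -11.74, -14.32, -17.47, -21.31]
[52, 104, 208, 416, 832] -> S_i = 52*2^i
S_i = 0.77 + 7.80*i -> [0.77, 8.57, 16.37, 24.17, 31.97]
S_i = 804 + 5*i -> [804, 809, 814, 819, 824]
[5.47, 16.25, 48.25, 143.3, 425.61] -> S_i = 5.47*2.97^i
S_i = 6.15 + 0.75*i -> [6.15, 6.9, 7.65, 8.4, 9.15]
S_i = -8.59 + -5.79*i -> [-8.59, -14.38, -20.17, -25.96, -31.75]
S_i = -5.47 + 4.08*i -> [-5.47, -1.39, 2.69, 6.77, 10.85]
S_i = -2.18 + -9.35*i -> [-2.18, -11.53, -20.88, -30.23, -39.58]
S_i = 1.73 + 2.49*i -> [1.73, 4.22, 6.71, 9.2, 11.69]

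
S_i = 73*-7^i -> [73, -511, 3577, -25039, 175273]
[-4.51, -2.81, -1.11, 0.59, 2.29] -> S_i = -4.51 + 1.70*i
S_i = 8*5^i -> [8, 40, 200, 1000, 5000]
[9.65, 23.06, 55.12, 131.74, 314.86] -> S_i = 9.65*2.39^i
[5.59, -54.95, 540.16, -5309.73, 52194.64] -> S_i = 5.59*(-9.83)^i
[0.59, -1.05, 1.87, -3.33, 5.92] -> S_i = 0.59*(-1.78)^i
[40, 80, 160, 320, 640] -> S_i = 40*2^i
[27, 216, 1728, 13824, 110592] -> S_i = 27*8^i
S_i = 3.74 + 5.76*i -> [3.74, 9.5, 15.26, 21.02, 26.78]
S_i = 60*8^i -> [60, 480, 3840, 30720, 245760]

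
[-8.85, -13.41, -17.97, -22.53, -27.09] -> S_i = -8.85 + -4.56*i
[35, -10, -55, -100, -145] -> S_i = 35 + -45*i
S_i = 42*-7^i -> [42, -294, 2058, -14406, 100842]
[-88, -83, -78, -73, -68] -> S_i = -88 + 5*i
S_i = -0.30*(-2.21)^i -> [-0.3, 0.66, -1.47, 3.24, -7.16]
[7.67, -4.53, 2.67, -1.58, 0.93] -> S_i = 7.67*(-0.59)^i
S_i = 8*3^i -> [8, 24, 72, 216, 648]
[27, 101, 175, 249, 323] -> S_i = 27 + 74*i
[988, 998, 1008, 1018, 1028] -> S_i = 988 + 10*i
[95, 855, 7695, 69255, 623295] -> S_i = 95*9^i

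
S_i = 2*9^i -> [2, 18, 162, 1458, 13122]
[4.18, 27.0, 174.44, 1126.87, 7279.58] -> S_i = 4.18*6.46^i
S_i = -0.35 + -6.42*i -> [-0.35, -6.77, -13.19, -19.61, -26.03]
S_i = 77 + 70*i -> [77, 147, 217, 287, 357]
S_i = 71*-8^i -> [71, -568, 4544, -36352, 290816]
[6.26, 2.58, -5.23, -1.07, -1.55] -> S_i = Random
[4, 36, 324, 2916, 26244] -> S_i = 4*9^i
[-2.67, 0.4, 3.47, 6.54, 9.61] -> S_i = -2.67 + 3.07*i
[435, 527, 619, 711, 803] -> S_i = 435 + 92*i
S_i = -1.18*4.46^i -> [-1.18, -5.26, -23.47, -104.69, -466.9]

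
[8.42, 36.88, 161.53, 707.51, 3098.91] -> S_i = 8.42*4.38^i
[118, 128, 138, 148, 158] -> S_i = 118 + 10*i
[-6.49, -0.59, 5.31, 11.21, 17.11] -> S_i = -6.49 + 5.90*i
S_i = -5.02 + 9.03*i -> [-5.02, 4.01, 13.04, 22.07, 31.1]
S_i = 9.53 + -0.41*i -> [9.53, 9.12, 8.71, 8.3, 7.89]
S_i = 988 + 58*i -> [988, 1046, 1104, 1162, 1220]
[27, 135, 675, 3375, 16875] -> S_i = 27*5^i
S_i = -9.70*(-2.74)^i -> [-9.7, 26.58, -72.82, 199.54, -546.73]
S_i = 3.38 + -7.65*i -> [3.38, -4.27, -11.92, -19.57, -27.22]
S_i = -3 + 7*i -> [-3, 4, 11, 18, 25]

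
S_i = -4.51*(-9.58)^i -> [-4.51, 43.21, -413.91, 3965.27, -37987.31]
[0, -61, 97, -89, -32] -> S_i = Random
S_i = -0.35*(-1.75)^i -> [-0.35, 0.61, -1.07, 1.88, -3.28]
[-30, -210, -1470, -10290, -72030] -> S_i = -30*7^i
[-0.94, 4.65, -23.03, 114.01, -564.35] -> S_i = -0.94*(-4.95)^i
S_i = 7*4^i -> [7, 28, 112, 448, 1792]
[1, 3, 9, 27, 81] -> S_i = 1*3^i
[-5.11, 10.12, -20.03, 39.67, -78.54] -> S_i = -5.11*(-1.98)^i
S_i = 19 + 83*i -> [19, 102, 185, 268, 351]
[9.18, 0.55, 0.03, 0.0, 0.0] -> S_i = 9.18*0.06^i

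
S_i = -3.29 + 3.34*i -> [-3.29, 0.05, 3.39, 6.73, 10.07]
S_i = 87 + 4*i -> [87, 91, 95, 99, 103]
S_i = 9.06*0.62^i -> [9.06, 5.62, 3.48, 2.16, 1.34]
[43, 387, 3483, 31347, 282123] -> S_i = 43*9^i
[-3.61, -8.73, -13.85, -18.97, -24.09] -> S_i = -3.61 + -5.12*i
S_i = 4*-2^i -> [4, -8, 16, -32, 64]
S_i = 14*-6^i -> [14, -84, 504, -3024, 18144]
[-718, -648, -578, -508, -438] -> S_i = -718 + 70*i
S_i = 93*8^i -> [93, 744, 5952, 47616, 380928]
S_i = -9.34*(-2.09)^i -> [-9.34, 19.52, -40.8, 85.27, -178.21]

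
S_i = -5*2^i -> [-5, -10, -20, -40, -80]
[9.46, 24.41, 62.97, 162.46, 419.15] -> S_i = 9.46*2.58^i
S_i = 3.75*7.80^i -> [3.75, 29.25, 228.15, 1779.57, 13880.65]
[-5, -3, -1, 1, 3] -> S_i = -5 + 2*i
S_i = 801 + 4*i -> [801, 805, 809, 813, 817]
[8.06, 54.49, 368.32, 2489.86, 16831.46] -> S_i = 8.06*6.76^i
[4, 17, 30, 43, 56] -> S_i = 4 + 13*i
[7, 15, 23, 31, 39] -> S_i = 7 + 8*i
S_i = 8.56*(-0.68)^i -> [8.56, -5.82, 3.96, -2.69, 1.83]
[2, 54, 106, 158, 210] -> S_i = 2 + 52*i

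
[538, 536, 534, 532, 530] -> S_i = 538 + -2*i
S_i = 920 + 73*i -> [920, 993, 1066, 1139, 1212]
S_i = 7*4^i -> [7, 28, 112, 448, 1792]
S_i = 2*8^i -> [2, 16, 128, 1024, 8192]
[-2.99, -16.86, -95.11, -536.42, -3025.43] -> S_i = -2.99*5.64^i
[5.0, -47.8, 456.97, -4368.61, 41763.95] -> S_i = 5.00*(-9.56)^i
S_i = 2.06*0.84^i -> [2.06, 1.73, 1.45, 1.22, 1.03]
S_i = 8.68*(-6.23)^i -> [8.68, -54.08, 336.9, -2098.86, 13075.91]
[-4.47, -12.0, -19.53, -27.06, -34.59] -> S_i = -4.47 + -7.53*i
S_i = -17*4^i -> [-17, -68, -272, -1088, -4352]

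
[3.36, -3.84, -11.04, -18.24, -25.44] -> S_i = 3.36 + -7.20*i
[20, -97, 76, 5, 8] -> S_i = Random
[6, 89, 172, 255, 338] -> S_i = 6 + 83*i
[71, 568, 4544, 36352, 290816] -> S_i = 71*8^i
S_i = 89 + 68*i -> [89, 157, 225, 293, 361]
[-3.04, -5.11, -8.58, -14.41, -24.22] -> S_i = -3.04*1.68^i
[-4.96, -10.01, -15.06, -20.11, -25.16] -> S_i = -4.96 + -5.05*i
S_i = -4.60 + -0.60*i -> [-4.6, -5.2, -5.8, -6.4, -7.0]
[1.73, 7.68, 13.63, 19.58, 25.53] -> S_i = 1.73 + 5.95*i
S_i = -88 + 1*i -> [-88, -87, -86, -85, -84]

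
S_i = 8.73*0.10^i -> [8.73, 0.87, 0.09, 0.01, 0.0]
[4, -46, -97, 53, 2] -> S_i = Random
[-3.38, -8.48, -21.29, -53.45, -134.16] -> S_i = -3.38*2.51^i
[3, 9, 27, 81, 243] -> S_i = 3*3^i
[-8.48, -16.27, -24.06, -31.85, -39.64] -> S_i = -8.48 + -7.79*i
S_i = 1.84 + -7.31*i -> [1.84, -5.47, -12.78, -20.09, -27.4]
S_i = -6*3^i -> [-6, -18, -54, -162, -486]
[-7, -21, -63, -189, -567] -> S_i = -7*3^i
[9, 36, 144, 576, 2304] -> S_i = 9*4^i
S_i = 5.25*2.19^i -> [5.25, 11.5, 25.18, 55.14, 120.76]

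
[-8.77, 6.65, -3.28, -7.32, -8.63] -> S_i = Random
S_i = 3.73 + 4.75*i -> [3.73, 8.48, 13.23, 17.98, 22.73]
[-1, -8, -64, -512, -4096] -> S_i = -1*8^i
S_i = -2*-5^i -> [-2, 10, -50, 250, -1250]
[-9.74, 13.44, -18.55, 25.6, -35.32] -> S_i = -9.74*(-1.38)^i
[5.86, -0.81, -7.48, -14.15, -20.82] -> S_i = 5.86 + -6.67*i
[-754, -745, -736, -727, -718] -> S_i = -754 + 9*i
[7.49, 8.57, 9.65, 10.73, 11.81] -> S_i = 7.49 + 1.08*i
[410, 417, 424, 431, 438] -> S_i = 410 + 7*i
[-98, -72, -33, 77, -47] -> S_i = Random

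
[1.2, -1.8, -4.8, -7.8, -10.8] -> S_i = 1.20 + -3.00*i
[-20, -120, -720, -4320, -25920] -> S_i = -20*6^i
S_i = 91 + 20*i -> [91, 111, 131, 151, 171]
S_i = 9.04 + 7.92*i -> [9.04, 16.96, 24.88, 32.8, 40.72]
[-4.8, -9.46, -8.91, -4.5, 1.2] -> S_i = Random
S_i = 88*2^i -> [88, 176, 352, 704, 1408]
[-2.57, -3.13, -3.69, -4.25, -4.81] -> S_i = -2.57 + -0.56*i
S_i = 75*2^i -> [75, 150, 300, 600, 1200]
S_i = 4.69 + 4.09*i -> [4.69, 8.78, 12.87, 16.96, 21.05]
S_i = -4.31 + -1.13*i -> [-4.31, -5.44, -6.57, -7.7, -8.83]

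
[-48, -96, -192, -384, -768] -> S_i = -48*2^i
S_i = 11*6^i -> [11, 66, 396, 2376, 14256]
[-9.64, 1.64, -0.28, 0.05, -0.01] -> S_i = -9.64*(-0.17)^i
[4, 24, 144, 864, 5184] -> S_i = 4*6^i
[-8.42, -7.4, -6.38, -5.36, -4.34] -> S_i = -8.42 + 1.02*i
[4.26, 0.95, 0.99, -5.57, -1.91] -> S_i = Random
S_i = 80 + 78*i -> [80, 158, 236, 314, 392]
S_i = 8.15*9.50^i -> [8.15, 77.42, 735.54, 6987.61, 66382.26]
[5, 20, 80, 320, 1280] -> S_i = 5*4^i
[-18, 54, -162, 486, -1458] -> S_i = -18*-3^i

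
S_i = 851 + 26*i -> [851, 877, 903, 929, 955]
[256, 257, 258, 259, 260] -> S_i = 256 + 1*i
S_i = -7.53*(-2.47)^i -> [-7.53, 18.6, -45.94, 113.47, -280.27]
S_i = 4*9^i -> [4, 36, 324, 2916, 26244]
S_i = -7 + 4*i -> [-7, -3, 1, 5, 9]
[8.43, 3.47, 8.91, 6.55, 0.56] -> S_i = Random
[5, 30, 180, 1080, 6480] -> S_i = 5*6^i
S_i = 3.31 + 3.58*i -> [3.31, 6.89, 10.47, 14.05, 17.63]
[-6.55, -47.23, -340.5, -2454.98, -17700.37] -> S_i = -6.55*7.21^i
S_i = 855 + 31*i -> [855, 886, 917, 948, 979]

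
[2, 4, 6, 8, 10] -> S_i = 2 + 2*i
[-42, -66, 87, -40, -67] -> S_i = Random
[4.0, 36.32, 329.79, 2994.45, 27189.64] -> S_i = 4.00*9.08^i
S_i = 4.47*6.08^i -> [4.47, 27.18, 165.24, 1004.66, 6108.32]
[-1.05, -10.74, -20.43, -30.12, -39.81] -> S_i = -1.05 + -9.69*i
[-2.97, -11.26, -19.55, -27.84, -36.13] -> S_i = -2.97 + -8.29*i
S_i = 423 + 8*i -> [423, 431, 439, 447, 455]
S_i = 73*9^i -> [73, 657, 5913, 53217, 478953]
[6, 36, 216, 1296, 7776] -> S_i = 6*6^i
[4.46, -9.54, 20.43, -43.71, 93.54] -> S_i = 4.46*(-2.14)^i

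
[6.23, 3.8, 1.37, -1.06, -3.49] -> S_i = 6.23 + -2.43*i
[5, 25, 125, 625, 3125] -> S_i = 5*5^i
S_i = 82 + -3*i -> [82, 79, 76, 73, 70]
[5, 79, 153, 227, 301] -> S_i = 5 + 74*i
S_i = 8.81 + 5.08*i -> [8.81, 13.89, 18.97, 24.05, 29.13]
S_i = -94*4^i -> [-94, -376, -1504, -6016, -24064]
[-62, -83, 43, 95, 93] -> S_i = Random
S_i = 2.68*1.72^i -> [2.68, 4.61, 7.93, 13.64, 23.46]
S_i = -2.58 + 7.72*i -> [-2.58, 5.14, 12.86, 20.58, 28.3]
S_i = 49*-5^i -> [49, -245, 1225, -6125, 30625]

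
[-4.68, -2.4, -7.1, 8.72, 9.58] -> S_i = Random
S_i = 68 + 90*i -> [68, 158, 248, 338, 428]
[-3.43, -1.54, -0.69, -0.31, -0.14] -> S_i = -3.43*0.45^i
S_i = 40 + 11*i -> [40, 51, 62, 73, 84]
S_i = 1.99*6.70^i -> [1.99, 13.33, 89.33, 598.52, 4010.07]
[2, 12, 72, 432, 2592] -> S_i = 2*6^i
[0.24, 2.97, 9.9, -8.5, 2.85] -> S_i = Random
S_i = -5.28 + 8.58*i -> [-5.28, 3.3, 11.88, 20.46, 29.04]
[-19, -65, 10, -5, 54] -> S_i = Random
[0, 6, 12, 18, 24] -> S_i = 0 + 6*i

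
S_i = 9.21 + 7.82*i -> [9.21, 17.03, 24.85, 32.67, 40.49]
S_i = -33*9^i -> [-33, -297, -2673, -24057, -216513]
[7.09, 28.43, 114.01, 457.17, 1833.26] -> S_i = 7.09*4.01^i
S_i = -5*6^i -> [-5, -30, -180, -1080, -6480]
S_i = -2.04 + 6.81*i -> [-2.04, 4.77, 11.58, 18.39, 25.2]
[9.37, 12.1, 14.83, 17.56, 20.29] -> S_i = 9.37 + 2.73*i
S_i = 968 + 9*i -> [968, 977, 986, 995, 1004]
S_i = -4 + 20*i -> [-4, 16, 36, 56, 76]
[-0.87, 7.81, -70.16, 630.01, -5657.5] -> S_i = -0.87*(-8.98)^i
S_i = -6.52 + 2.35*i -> [-6.52, -4.17, -1.82, 0.53, 2.88]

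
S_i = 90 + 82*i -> [90, 172, 254, 336, 418]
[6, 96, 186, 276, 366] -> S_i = 6 + 90*i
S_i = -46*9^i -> [-46, -414, -3726, -33534, -301806]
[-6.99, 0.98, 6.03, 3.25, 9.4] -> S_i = Random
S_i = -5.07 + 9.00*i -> [-5.07, 3.93, 12.93, 21.93, 30.93]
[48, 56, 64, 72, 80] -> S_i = 48 + 8*i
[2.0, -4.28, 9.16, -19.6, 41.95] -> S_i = 2.00*(-2.14)^i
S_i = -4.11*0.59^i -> [-4.11, -2.42, -1.43, -0.84, -0.5]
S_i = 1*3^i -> [1, 3, 9, 27, 81]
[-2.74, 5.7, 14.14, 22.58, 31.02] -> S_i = -2.74 + 8.44*i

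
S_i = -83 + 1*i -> [-83, -82, -81, -80, -79]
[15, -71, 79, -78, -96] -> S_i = Random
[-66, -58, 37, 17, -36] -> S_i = Random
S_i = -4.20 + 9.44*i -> [-4.2, 5.24, 14.68, 24.12, 33.56]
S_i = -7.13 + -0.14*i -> [-7.13, -7.27, -7.41, -7.55, -7.69]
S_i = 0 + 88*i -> [0, 88, 176, 264, 352]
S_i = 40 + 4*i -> [40, 44, 48, 52, 56]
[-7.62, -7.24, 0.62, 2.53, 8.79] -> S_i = Random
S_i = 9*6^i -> [9, 54, 324, 1944, 11664]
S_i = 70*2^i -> [70, 140, 280, 560, 1120]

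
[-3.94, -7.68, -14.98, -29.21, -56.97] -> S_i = -3.94*1.95^i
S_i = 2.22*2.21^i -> [2.22, 4.91, 10.84, 23.96, 52.96]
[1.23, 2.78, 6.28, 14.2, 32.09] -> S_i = 1.23*2.26^i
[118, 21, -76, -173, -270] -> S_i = 118 + -97*i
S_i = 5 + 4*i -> [5, 9, 13, 17, 21]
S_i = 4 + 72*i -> [4, 76, 148, 220, 292]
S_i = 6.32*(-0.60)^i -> [6.32, -3.79, 2.28, -1.37, 0.82]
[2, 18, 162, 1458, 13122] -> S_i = 2*9^i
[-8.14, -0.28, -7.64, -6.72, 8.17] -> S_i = Random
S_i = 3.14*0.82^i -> [3.14, 2.57, 2.11, 1.73, 1.42]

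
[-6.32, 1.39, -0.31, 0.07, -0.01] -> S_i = -6.32*(-0.22)^i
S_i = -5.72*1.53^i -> [-5.72, -8.75, -13.39, -20.49, -31.34]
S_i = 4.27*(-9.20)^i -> [4.27, -39.28, 361.41, -3325.0, 30589.98]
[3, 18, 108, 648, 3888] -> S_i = 3*6^i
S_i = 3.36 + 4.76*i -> [3.36, 8.12, 12.88, 17.64, 22.4]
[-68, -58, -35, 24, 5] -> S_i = Random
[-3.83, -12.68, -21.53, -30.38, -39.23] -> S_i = -3.83 + -8.85*i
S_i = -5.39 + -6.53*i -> [-5.39, -11.92, -18.45, -24.98, -31.51]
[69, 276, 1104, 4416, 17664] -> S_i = 69*4^i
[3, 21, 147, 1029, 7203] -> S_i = 3*7^i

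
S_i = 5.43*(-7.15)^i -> [5.43, -38.82, 277.6, -1984.81, 14191.36]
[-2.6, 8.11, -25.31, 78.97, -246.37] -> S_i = -2.60*(-3.12)^i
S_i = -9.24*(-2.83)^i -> [-9.24, 26.15, -74.0, 209.43, -592.68]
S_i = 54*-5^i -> [54, -270, 1350, -6750, 33750]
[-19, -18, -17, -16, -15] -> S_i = -19 + 1*i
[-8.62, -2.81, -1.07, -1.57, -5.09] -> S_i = Random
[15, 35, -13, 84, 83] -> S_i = Random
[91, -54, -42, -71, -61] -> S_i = Random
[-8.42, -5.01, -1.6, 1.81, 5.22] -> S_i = -8.42 + 3.41*i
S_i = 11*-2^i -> [11, -22, 44, -88, 176]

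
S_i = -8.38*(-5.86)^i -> [-8.38, 49.11, -287.77, 1686.31, -9881.76]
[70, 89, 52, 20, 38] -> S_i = Random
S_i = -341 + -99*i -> [-341, -440, -539, -638, -737]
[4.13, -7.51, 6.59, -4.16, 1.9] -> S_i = Random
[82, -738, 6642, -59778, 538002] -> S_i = 82*-9^i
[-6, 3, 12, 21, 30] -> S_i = -6 + 9*i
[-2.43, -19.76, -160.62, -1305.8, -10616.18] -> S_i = -2.43*8.13^i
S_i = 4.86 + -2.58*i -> [4.86, 2.28, -0.3, -2.88, -5.46]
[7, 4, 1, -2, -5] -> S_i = 7 + -3*i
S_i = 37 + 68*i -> [37, 105, 173, 241, 309]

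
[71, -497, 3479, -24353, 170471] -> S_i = 71*-7^i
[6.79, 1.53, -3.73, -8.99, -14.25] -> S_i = 6.79 + -5.26*i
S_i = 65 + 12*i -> [65, 77, 89, 101, 113]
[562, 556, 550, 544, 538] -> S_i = 562 + -6*i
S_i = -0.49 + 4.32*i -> [-0.49, 3.83, 8.15, 12.47, 16.79]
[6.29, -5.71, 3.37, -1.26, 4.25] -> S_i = Random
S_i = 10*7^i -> [10, 70, 490, 3430, 24010]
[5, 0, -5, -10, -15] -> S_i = 5 + -5*i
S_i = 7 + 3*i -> [7, 10, 13, 16, 19]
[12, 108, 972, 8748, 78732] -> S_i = 12*9^i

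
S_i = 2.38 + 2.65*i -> [2.38, 5.03, 7.68, 10.33, 12.98]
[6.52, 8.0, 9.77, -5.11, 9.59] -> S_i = Random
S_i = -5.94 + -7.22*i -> [-5.94, -13.16, -20.38, -27.6, -34.82]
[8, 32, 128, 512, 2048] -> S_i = 8*4^i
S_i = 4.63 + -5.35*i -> [4.63, -0.72, -6.07, -11.42, -16.77]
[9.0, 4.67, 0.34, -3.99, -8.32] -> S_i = 9.00 + -4.33*i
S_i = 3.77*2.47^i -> [3.77, 9.31, 23.0, 56.81, 140.32]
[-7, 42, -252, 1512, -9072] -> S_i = -7*-6^i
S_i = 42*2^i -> [42, 84, 168, 336, 672]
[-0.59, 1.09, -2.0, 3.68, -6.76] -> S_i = -0.59*(-1.84)^i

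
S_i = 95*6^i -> [95, 570, 3420, 20520, 123120]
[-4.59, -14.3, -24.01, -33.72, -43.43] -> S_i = -4.59 + -9.71*i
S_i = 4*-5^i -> [4, -20, 100, -500, 2500]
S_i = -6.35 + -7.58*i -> [-6.35, -13.93, -21.51, -29.09, -36.67]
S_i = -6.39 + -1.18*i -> [-6.39, -7.57, -8.75, -9.93, -11.11]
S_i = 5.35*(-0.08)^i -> [5.35, -0.43, 0.03, -0.0, 0.0]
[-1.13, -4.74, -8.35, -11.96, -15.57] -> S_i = -1.13 + -3.61*i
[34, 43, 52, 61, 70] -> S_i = 34 + 9*i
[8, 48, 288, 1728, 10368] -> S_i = 8*6^i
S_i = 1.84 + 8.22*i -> [1.84, 10.06, 18.28, 26.5, 34.72]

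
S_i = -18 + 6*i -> [-18, -12, -6, 0, 6]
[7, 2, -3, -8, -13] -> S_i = 7 + -5*i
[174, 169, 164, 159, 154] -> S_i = 174 + -5*i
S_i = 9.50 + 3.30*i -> [9.5, 12.8, 16.1, 19.4, 22.7]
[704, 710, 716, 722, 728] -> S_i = 704 + 6*i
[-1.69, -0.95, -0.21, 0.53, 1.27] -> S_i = -1.69 + 0.74*i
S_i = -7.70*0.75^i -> [-7.7, -5.78, -4.33, -3.25, -2.44]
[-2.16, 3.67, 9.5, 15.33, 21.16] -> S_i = -2.16 + 5.83*i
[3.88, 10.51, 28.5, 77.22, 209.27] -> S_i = 3.88*2.71^i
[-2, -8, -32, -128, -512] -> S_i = -2*4^i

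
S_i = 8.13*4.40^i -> [8.13, 35.77, 157.4, 692.55, 3047.2]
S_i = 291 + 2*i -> [291, 293, 295, 297, 299]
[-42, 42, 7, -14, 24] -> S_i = Random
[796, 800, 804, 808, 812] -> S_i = 796 + 4*i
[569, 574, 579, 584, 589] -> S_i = 569 + 5*i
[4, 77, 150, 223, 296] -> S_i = 4 + 73*i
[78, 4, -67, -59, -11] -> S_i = Random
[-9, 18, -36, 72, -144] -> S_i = -9*-2^i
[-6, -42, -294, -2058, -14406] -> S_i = -6*7^i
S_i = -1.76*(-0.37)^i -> [-1.76, 0.65, -0.24, 0.09, -0.03]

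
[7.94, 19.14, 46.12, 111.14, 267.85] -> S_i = 7.94*2.41^i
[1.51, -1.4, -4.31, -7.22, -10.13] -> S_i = 1.51 + -2.91*i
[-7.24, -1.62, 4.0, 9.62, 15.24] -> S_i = -7.24 + 5.62*i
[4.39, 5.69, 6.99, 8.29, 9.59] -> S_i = 4.39 + 1.30*i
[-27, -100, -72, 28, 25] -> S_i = Random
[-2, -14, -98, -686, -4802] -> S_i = -2*7^i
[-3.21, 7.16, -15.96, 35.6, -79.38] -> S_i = -3.21*(-2.23)^i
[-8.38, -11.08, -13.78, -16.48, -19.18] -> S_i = -8.38 + -2.70*i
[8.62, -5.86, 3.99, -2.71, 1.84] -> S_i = 8.62*(-0.68)^i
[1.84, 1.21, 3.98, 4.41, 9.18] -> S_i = Random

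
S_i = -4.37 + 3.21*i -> [-4.37, -1.16, 2.05, 5.26, 8.47]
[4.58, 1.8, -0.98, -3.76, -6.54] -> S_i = 4.58 + -2.78*i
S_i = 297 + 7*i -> [297, 304, 311, 318, 325]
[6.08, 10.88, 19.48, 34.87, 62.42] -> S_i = 6.08*1.79^i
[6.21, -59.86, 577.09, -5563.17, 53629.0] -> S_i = 6.21*(-9.64)^i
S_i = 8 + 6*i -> [8, 14, 20, 26, 32]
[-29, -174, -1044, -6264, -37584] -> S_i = -29*6^i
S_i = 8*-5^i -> [8, -40, 200, -1000, 5000]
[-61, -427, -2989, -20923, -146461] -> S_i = -61*7^i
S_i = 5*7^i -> [5, 35, 245, 1715, 12005]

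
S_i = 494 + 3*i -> [494, 497, 500, 503, 506]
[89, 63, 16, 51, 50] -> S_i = Random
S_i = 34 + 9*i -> [34, 43, 52, 61, 70]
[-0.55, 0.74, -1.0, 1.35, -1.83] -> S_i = -0.55*(-1.35)^i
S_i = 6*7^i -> [6, 42, 294, 2058, 14406]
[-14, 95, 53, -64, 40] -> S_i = Random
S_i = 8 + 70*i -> [8, 78, 148, 218, 288]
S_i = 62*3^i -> [62, 186, 558, 1674, 5022]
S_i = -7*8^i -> [-7, -56, -448, -3584, -28672]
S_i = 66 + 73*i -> [66, 139, 212, 285, 358]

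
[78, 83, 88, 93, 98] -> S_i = 78 + 5*i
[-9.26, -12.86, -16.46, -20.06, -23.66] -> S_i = -9.26 + -3.60*i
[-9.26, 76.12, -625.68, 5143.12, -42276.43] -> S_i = -9.26*(-8.22)^i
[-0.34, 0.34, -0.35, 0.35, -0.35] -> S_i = -0.34*(-1.01)^i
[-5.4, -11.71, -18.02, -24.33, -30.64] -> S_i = -5.40 + -6.31*i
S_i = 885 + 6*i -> [885, 891, 897, 903, 909]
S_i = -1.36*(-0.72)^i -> [-1.36, 0.98, -0.71, 0.51, -0.37]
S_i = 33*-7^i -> [33, -231, 1617, -11319, 79233]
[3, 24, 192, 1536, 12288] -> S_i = 3*8^i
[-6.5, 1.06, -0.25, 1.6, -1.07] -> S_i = Random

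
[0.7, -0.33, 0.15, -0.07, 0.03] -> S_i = 0.70*(-0.47)^i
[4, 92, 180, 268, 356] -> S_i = 4 + 88*i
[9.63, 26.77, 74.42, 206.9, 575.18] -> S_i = 9.63*2.78^i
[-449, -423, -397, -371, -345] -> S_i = -449 + 26*i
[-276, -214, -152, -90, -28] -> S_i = -276 + 62*i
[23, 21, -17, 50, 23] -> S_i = Random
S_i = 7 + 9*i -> [7, 16, 25, 34, 43]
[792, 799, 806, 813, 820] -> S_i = 792 + 7*i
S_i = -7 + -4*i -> [-7, -11, -15, -19, -23]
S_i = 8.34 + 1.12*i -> [8.34, 9.46, 10.58, 11.7, 12.82]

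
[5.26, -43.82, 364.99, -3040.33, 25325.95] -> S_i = 5.26*(-8.33)^i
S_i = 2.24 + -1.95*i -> [2.24, 0.29, -1.66, -3.61, -5.56]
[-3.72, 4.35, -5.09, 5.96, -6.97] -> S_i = -3.72*(-1.17)^i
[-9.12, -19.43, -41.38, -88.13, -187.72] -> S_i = -9.12*2.13^i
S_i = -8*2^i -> [-8, -16, -32, -64, -128]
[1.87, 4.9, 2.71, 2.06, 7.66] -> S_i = Random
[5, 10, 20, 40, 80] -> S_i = 5*2^i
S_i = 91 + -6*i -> [91, 85, 79, 73, 67]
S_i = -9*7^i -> [-9, -63, -441, -3087, -21609]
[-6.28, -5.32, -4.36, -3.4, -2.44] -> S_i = -6.28 + 0.96*i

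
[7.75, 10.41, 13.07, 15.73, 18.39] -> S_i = 7.75 + 2.66*i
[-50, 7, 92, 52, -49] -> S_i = Random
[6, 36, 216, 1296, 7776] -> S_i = 6*6^i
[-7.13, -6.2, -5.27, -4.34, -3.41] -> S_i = -7.13 + 0.93*i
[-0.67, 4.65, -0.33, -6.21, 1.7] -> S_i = Random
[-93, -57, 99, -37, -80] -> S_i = Random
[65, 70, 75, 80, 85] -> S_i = 65 + 5*i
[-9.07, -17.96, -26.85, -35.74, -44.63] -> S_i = -9.07 + -8.89*i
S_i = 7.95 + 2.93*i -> [7.95, 10.88, 13.81, 16.74, 19.67]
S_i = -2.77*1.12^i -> [-2.77, -3.1, -3.47, -3.89, -4.36]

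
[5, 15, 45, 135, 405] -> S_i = 5*3^i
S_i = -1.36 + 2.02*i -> [-1.36, 0.66, 2.68, 4.7, 6.72]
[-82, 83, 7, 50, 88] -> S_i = Random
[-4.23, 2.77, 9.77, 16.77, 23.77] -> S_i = -4.23 + 7.00*i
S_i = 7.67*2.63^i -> [7.67, 20.17, 53.05, 139.53, 366.96]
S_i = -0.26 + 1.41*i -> [-0.26, 1.15, 2.56, 3.97, 5.38]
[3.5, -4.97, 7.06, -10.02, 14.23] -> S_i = 3.50*(-1.42)^i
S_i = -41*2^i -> [-41, -82, -164, -328, -656]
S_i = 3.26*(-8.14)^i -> [3.26, -26.54, 216.01, -1758.29, 14312.49]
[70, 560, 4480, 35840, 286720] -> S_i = 70*8^i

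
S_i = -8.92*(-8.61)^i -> [-8.92, 76.8, -661.26, 5693.43, -49020.47]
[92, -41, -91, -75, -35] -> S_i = Random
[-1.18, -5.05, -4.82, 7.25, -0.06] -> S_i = Random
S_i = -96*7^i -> [-96, -672, -4704, -32928, -230496]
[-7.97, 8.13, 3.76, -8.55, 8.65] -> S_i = Random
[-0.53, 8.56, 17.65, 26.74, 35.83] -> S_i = -0.53 + 9.09*i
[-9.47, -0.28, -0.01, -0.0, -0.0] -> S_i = -9.47*0.03^i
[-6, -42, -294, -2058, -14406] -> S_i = -6*7^i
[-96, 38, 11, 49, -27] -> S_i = Random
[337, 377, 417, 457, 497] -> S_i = 337 + 40*i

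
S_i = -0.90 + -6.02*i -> [-0.9, -6.92, -12.94, -18.96, -24.98]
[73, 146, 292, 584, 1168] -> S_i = 73*2^i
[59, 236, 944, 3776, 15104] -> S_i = 59*4^i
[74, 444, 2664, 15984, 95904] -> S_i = 74*6^i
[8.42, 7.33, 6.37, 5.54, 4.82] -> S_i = 8.42*0.87^i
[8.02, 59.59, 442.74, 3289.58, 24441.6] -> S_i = 8.02*7.43^i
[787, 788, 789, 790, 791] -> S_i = 787 + 1*i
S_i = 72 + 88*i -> [72, 160, 248, 336, 424]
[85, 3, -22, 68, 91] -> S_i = Random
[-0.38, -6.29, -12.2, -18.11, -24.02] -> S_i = -0.38 + -5.91*i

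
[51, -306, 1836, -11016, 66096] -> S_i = 51*-6^i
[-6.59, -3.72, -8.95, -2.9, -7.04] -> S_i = Random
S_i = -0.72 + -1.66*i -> [-0.72, -2.38, -4.04, -5.7, -7.36]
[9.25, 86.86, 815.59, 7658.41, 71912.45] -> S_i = 9.25*9.39^i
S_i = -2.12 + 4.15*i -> [-2.12, 2.03, 6.18, 10.33, 14.48]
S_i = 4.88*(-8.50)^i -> [4.88, -41.48, 352.58, -2996.93, 25473.9]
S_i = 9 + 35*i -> [9, 44, 79, 114, 149]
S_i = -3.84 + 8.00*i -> [-3.84, 4.16, 12.16, 20.16, 28.16]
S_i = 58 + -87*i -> [58, -29, -116, -203, -290]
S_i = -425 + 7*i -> [-425, -418, -411, -404, -397]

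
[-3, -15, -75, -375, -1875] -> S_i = -3*5^i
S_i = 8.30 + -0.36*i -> [8.3, 7.94, 7.58, 7.22, 6.86]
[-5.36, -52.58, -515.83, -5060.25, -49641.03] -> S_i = -5.36*9.81^i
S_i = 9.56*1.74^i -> [9.56, 16.63, 28.94, 50.36, 87.63]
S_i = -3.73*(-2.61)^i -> [-3.73, 9.74, -25.41, 66.32, -173.09]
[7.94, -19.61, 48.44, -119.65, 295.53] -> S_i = 7.94*(-2.47)^i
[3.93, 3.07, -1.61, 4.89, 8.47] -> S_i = Random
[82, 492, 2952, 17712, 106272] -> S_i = 82*6^i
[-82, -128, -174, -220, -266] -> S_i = -82 + -46*i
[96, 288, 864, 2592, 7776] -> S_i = 96*3^i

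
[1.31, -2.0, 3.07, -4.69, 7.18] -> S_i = 1.31*(-1.53)^i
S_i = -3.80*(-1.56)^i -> [-3.8, 5.93, -9.25, 14.43, -22.51]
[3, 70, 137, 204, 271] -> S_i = 3 + 67*i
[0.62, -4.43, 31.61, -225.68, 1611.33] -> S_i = 0.62*(-7.14)^i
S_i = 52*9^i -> [52, 468, 4212, 37908, 341172]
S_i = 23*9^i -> [23, 207, 1863, 16767, 150903]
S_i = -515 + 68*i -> [-515, -447, -379, -311, -243]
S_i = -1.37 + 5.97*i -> [-1.37, 4.6, 10.57, 16.54, 22.51]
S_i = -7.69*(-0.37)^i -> [-7.69, 2.85, -1.05, 0.39, -0.14]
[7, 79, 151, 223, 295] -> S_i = 7 + 72*i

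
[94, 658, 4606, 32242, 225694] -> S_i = 94*7^i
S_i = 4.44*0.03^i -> [4.44, 0.13, 0.0, 0.0, 0.0]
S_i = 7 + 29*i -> [7, 36, 65, 94, 123]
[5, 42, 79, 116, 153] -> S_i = 5 + 37*i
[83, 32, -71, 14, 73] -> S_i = Random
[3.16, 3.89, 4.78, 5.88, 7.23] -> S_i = 3.16*1.23^i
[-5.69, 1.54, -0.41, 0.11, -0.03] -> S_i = -5.69*(-0.27)^i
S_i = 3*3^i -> [3, 9, 27, 81, 243]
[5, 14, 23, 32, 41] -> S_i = 5 + 9*i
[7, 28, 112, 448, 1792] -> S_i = 7*4^i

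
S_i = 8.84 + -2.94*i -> [8.84, 5.9, 2.96, 0.02, -2.92]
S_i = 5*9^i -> [5, 45, 405, 3645, 32805]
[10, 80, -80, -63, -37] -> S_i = Random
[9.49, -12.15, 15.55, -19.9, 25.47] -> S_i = 9.49*(-1.28)^i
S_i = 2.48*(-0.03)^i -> [2.48, -0.07, 0.0, -0.0, 0.0]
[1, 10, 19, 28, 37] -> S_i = 1 + 9*i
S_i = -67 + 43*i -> [-67, -24, 19, 62, 105]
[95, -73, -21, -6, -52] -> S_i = Random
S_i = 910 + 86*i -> [910, 996, 1082, 1168, 1254]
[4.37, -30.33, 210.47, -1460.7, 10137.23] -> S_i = 4.37*(-6.94)^i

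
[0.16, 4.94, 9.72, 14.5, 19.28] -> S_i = 0.16 + 4.78*i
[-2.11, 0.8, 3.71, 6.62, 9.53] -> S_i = -2.11 + 2.91*i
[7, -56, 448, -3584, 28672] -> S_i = 7*-8^i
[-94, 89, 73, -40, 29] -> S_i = Random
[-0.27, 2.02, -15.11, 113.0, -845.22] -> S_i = -0.27*(-7.48)^i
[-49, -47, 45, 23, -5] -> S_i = Random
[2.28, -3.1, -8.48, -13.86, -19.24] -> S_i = 2.28 + -5.38*i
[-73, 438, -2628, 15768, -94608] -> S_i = -73*-6^i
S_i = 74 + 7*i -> [74, 81, 88, 95, 102]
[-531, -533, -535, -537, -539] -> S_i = -531 + -2*i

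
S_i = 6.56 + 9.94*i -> [6.56, 16.5, 26.44, 36.38, 46.32]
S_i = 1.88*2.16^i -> [1.88, 4.06, 8.77, 18.95, 40.92]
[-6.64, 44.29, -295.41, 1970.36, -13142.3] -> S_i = -6.64*(-6.67)^i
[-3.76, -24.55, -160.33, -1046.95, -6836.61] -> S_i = -3.76*6.53^i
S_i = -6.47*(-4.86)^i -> [-6.47, 31.44, -152.82, 742.7, -3609.52]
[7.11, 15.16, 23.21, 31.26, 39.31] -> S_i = 7.11 + 8.05*i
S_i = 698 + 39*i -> [698, 737, 776, 815, 854]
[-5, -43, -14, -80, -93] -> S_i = Random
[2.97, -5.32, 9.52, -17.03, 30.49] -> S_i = 2.97*(-1.79)^i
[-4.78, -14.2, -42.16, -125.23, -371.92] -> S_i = -4.78*2.97^i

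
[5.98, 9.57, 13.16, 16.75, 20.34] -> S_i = 5.98 + 3.59*i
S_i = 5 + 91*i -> [5, 96, 187, 278, 369]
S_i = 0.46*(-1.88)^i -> [0.46, -0.86, 1.63, -3.06, 5.75]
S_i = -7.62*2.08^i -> [-7.62, -15.85, -32.97, -68.57, -142.63]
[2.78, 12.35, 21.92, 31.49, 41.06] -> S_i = 2.78 + 9.57*i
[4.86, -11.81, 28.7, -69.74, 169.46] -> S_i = 4.86*(-2.43)^i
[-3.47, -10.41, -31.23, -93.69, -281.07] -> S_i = -3.47*3.00^i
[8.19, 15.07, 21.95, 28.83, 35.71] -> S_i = 8.19 + 6.88*i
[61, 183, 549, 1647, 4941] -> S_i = 61*3^i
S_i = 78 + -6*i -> [78, 72, 66, 60, 54]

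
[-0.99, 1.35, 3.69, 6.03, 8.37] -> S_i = -0.99 + 2.34*i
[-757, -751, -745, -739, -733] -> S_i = -757 + 6*i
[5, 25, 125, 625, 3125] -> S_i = 5*5^i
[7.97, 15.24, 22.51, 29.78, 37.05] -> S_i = 7.97 + 7.27*i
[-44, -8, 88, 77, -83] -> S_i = Random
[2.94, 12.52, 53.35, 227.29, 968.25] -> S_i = 2.94*4.26^i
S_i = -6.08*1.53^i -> [-6.08, -9.3, -14.23, -21.78, -33.32]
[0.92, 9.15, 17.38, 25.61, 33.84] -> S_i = 0.92 + 8.23*i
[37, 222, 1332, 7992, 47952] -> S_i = 37*6^i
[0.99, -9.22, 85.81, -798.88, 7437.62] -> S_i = 0.99*(-9.31)^i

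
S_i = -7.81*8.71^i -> [-7.81, -68.03, -592.5, -5160.66, -44949.37]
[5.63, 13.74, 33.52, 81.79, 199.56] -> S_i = 5.63*2.44^i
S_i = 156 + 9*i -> [156, 165, 174, 183, 192]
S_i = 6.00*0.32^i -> [6.0, 1.92, 0.61, 0.2, 0.06]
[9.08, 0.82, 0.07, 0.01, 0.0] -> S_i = 9.08*0.09^i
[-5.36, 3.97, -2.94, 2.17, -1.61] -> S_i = -5.36*(-0.74)^i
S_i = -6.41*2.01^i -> [-6.41, -12.88, -25.9, -52.05, -104.63]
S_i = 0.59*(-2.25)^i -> [0.59, -1.33, 2.99, -6.72, 15.12]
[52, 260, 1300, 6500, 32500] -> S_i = 52*5^i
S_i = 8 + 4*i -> [8, 12, 16, 20, 24]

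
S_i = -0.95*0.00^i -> [-0.95, -0.0, -0.0, -0.0, -0.0]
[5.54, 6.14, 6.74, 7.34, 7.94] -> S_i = 5.54 + 0.60*i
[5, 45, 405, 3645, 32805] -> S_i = 5*9^i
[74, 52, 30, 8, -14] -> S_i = 74 + -22*i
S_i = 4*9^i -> [4, 36, 324, 2916, 26244]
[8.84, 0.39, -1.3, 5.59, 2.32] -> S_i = Random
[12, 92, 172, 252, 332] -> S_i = 12 + 80*i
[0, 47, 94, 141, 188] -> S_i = 0 + 47*i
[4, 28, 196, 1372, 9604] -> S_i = 4*7^i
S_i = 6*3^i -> [6, 18, 54, 162, 486]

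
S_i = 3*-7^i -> [3, -21, 147, -1029, 7203]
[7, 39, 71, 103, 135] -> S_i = 7 + 32*i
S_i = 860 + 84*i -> [860, 944, 1028, 1112, 1196]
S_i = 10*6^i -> [10, 60, 360, 2160, 12960]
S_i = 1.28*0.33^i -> [1.28, 0.42, 0.14, 0.05, 0.02]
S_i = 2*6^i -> [2, 12, 72, 432, 2592]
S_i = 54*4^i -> [54, 216, 864, 3456, 13824]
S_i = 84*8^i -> [84, 672, 5376, 43008, 344064]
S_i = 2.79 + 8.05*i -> [2.79, 10.84, 18.89, 26.94, 34.99]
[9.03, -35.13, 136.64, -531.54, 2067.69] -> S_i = 9.03*(-3.89)^i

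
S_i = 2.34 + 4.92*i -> [2.34, 7.26, 12.18, 17.1, 22.02]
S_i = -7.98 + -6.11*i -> [-7.98, -14.09, -20.2, -26.31, -32.42]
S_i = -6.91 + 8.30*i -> [-6.91, 1.39, 9.69, 17.99, 26.29]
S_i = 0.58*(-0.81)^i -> [0.58, -0.47, 0.38, -0.31, 0.25]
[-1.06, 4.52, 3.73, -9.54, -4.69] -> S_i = Random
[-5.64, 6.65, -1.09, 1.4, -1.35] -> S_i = Random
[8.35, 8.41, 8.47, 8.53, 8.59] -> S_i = 8.35 + 0.06*i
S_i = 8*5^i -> [8, 40, 200, 1000, 5000]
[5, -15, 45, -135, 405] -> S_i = 5*-3^i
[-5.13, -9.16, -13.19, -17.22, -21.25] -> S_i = -5.13 + -4.03*i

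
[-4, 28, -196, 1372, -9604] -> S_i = -4*-7^i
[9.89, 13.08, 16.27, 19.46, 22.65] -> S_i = 9.89 + 3.19*i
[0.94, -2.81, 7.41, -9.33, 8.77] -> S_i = Random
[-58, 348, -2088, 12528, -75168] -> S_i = -58*-6^i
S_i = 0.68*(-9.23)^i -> [0.68, -6.28, 57.93, -534.7, 4935.32]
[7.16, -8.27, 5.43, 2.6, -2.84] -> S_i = Random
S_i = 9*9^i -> [9, 81, 729, 6561, 59049]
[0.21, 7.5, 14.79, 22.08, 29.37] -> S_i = 0.21 + 7.29*i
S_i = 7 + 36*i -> [7, 43, 79, 115, 151]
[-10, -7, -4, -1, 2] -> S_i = -10 + 3*i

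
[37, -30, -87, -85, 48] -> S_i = Random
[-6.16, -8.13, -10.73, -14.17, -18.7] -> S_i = -6.16*1.32^i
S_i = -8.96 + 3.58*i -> [-8.96, -5.38, -1.8, 1.78, 5.36]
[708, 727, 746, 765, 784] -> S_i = 708 + 19*i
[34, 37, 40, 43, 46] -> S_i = 34 + 3*i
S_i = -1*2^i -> [-1, -2, -4, -8, -16]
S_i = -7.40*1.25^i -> [-7.4, -9.25, -11.56, -14.45, -18.07]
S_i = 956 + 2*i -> [956, 958, 960, 962, 964]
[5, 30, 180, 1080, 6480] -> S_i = 5*6^i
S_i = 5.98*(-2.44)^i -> [5.98, -14.59, 35.6, -86.87, 211.96]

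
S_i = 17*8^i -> [17, 136, 1088, 8704, 69632]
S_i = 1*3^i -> [1, 3, 9, 27, 81]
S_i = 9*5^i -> [9, 45, 225, 1125, 5625]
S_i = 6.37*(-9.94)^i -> [6.37, -63.32, 629.38, -6256.03, 62184.9]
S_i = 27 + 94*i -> [27, 121, 215, 309, 403]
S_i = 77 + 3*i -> [77, 80, 83, 86, 89]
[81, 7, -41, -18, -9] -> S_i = Random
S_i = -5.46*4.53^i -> [-5.46, -24.73, -112.04, -507.56, -2299.25]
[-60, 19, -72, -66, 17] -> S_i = Random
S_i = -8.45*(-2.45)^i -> [-8.45, 20.7, -50.72, 124.27, -304.45]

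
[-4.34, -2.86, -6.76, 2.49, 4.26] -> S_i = Random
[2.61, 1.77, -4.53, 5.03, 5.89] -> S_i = Random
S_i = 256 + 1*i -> [256, 257, 258, 259, 260]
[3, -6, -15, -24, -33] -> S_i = 3 + -9*i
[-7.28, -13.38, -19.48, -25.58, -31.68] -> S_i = -7.28 + -6.10*i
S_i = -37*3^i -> [-37, -111, -333, -999, -2997]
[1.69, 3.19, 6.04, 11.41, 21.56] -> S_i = 1.69*1.89^i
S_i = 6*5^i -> [6, 30, 150, 750, 3750]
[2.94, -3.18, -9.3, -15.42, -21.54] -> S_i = 2.94 + -6.12*i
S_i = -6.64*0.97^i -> [-6.64, -6.44, -6.25, -6.06, -5.88]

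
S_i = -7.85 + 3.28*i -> [-7.85, -4.57, -1.29, 1.99, 5.27]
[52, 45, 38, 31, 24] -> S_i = 52 + -7*i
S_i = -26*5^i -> [-26, -130, -650, -3250, -16250]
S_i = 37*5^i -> [37, 185, 925, 4625, 23125]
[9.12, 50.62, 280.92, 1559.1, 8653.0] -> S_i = 9.12*5.55^i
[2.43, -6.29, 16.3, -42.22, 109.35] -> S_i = 2.43*(-2.59)^i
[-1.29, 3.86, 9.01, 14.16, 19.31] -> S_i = -1.29 + 5.15*i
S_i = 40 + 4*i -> [40, 44, 48, 52, 56]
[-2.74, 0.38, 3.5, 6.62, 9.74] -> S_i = -2.74 + 3.12*i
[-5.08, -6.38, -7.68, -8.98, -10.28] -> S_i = -5.08 + -1.30*i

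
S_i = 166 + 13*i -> [166, 179, 192, 205, 218]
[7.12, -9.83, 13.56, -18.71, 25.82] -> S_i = 7.12*(-1.38)^i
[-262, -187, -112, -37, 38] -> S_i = -262 + 75*i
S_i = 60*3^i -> [60, 180, 540, 1620, 4860]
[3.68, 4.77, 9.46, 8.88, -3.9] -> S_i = Random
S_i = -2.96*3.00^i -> [-2.96, -8.88, -26.64, -79.92, -239.76]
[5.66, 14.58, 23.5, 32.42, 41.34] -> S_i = 5.66 + 8.92*i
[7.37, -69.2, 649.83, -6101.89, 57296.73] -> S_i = 7.37*(-9.39)^i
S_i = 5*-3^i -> [5, -15, 45, -135, 405]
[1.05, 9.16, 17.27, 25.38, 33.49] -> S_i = 1.05 + 8.11*i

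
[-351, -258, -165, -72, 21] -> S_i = -351 + 93*i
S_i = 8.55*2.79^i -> [8.55, 23.85, 66.55, 185.69, 518.06]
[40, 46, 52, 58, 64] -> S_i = 40 + 6*i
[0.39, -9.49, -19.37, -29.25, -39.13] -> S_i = 0.39 + -9.88*i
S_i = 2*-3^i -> [2, -6, 18, -54, 162]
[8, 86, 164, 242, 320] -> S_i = 8 + 78*i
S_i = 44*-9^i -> [44, -396, 3564, -32076, 288684]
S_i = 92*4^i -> [92, 368, 1472, 5888, 23552]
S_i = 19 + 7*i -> [19, 26, 33, 40, 47]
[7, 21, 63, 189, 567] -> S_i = 7*3^i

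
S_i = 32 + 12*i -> [32, 44, 56, 68, 80]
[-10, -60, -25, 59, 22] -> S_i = Random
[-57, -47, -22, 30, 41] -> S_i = Random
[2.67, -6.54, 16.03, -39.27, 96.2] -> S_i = 2.67*(-2.45)^i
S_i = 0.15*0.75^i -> [0.15, 0.11, 0.08, 0.06, 0.05]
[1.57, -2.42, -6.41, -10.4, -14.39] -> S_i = 1.57 + -3.99*i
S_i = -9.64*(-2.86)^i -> [-9.64, 27.57, -78.85, 225.51, -644.97]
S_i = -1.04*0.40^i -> [-1.04, -0.42, -0.17, -0.07, -0.03]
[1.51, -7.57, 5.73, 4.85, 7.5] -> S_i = Random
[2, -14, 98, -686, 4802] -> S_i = 2*-7^i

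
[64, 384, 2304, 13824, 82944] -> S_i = 64*6^i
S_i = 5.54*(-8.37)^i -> [5.54, -46.37, 388.12, -3248.52, 27190.15]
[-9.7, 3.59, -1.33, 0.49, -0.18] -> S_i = -9.70*(-0.37)^i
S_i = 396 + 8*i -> [396, 404, 412, 420, 428]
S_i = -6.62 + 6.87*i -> [-6.62, 0.25, 7.12, 13.99, 20.86]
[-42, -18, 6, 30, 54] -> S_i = -42 + 24*i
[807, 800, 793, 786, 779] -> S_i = 807 + -7*i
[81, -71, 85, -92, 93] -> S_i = Random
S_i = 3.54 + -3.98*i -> [3.54, -0.44, -4.42, -8.4, -12.38]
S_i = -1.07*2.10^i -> [-1.07, -2.25, -4.72, -9.91, -20.81]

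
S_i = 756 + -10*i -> [756, 746, 736, 726, 716]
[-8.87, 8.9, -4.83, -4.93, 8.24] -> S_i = Random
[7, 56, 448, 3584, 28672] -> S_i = 7*8^i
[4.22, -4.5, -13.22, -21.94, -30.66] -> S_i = 4.22 + -8.72*i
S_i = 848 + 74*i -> [848, 922, 996, 1070, 1144]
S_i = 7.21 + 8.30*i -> [7.21, 15.51, 23.81, 32.11, 40.41]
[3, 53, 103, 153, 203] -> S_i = 3 + 50*i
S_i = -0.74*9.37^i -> [-0.74, -6.93, -64.97, -608.77, -5704.14]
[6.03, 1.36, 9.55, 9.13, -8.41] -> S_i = Random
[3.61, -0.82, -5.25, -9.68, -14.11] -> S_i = 3.61 + -4.43*i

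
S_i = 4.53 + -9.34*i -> [4.53, -4.81, -14.15, -23.49, -32.83]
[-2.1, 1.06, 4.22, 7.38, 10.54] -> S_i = -2.10 + 3.16*i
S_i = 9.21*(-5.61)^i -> [9.21, -51.67, 289.86, -1626.1, 9122.44]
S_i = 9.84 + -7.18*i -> [9.84, 2.66, -4.52, -11.7, -18.88]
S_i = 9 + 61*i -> [9, 70, 131, 192, 253]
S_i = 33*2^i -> [33, 66, 132, 264, 528]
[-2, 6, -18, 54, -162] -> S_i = -2*-3^i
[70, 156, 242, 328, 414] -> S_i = 70 + 86*i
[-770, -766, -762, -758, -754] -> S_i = -770 + 4*i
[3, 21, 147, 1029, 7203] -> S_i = 3*7^i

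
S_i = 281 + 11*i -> [281, 292, 303, 314, 325]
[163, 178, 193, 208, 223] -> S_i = 163 + 15*i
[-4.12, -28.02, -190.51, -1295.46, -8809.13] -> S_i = -4.12*6.80^i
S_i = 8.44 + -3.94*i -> [8.44, 4.5, 0.56, -3.38, -7.32]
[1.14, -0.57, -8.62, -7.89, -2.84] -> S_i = Random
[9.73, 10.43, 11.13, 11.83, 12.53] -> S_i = 9.73 + 0.70*i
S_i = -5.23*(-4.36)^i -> [-5.23, 22.8, -99.42, 433.47, -1889.94]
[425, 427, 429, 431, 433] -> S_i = 425 + 2*i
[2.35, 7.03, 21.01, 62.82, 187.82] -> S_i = 2.35*2.99^i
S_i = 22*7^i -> [22, 154, 1078, 7546, 52822]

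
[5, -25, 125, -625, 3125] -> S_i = 5*-5^i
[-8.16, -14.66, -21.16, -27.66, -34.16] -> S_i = -8.16 + -6.50*i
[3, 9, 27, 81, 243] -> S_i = 3*3^i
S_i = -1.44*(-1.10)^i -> [-1.44, 1.58, -1.74, 1.92, -2.11]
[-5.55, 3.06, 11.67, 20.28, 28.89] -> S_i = -5.55 + 8.61*i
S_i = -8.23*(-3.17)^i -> [-8.23, 26.09, -82.7, 262.17, -831.07]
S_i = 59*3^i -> [59, 177, 531, 1593, 4779]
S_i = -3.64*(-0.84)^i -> [-3.64, 3.06, -2.57, 2.16, -1.81]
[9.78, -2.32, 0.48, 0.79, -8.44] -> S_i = Random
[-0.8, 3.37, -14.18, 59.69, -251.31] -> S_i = -0.80*(-4.21)^i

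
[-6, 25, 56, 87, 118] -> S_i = -6 + 31*i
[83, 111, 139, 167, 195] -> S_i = 83 + 28*i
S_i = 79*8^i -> [79, 632, 5056, 40448, 323584]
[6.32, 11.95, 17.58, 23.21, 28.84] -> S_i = 6.32 + 5.63*i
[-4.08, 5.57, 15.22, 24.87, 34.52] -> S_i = -4.08 + 9.65*i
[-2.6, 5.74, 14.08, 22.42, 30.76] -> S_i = -2.60 + 8.34*i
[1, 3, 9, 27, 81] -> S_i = 1*3^i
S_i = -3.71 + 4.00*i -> [-3.71, 0.29, 4.29, 8.29, 12.29]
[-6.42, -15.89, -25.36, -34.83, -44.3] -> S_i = -6.42 + -9.47*i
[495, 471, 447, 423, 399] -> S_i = 495 + -24*i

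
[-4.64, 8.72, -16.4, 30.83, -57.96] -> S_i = -4.64*(-1.88)^i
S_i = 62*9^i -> [62, 558, 5022, 45198, 406782]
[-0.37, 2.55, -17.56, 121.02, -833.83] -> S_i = -0.37*(-6.89)^i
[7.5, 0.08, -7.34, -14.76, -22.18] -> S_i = 7.50 + -7.42*i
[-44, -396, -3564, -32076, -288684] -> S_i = -44*9^i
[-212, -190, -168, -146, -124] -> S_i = -212 + 22*i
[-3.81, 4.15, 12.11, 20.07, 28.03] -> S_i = -3.81 + 7.96*i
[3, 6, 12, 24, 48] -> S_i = 3*2^i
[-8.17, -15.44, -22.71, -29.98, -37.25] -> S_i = -8.17 + -7.27*i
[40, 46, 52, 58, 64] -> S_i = 40 + 6*i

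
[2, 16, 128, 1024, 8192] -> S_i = 2*8^i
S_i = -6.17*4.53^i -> [-6.17, -27.95, -126.61, -573.56, -2598.23]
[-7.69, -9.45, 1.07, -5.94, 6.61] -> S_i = Random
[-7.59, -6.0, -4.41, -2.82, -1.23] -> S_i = -7.59 + 1.59*i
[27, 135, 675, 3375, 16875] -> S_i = 27*5^i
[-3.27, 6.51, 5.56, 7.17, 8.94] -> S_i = Random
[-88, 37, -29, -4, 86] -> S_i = Random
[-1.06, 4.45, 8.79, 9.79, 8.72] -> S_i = Random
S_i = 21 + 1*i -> [21, 22, 23, 24, 25]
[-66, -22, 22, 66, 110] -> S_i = -66 + 44*i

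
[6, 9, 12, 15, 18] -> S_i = 6 + 3*i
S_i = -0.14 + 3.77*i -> [-0.14, 3.63, 7.4, 11.17, 14.94]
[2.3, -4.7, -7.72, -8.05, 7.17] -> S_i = Random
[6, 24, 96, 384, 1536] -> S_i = 6*4^i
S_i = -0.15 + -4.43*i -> [-0.15, -4.58, -9.01, -13.44, -17.87]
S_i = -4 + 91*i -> [-4, 87, 178, 269, 360]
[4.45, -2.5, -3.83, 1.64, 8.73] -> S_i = Random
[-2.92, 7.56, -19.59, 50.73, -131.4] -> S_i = -2.92*(-2.59)^i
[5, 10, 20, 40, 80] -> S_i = 5*2^i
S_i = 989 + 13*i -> [989, 1002, 1015, 1028, 1041]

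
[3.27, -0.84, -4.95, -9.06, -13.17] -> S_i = 3.27 + -4.11*i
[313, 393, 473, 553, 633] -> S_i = 313 + 80*i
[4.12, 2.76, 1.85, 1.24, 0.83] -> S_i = 4.12*0.67^i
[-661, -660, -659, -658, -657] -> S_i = -661 + 1*i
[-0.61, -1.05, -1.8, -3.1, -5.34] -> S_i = -0.61*1.72^i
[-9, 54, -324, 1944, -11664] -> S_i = -9*-6^i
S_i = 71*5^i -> [71, 355, 1775, 8875, 44375]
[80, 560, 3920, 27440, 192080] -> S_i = 80*7^i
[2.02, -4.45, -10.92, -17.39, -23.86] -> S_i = 2.02 + -6.47*i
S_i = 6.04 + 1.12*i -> [6.04, 7.16, 8.28, 9.4, 10.52]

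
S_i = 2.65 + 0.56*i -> [2.65, 3.21, 3.77, 4.33, 4.89]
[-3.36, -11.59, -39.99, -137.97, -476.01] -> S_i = -3.36*3.45^i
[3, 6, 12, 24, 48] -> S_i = 3*2^i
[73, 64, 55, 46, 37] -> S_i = 73 + -9*i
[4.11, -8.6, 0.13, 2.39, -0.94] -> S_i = Random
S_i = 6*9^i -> [6, 54, 486, 4374, 39366]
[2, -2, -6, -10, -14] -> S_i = 2 + -4*i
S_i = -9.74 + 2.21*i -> [-9.74, -7.53, -5.32, -3.11, -0.9]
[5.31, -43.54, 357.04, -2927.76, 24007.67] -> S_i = 5.31*(-8.20)^i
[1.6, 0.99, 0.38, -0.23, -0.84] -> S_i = 1.60 + -0.61*i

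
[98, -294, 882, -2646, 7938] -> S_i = 98*-3^i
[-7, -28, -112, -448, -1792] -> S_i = -7*4^i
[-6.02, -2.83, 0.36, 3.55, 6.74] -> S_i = -6.02 + 3.19*i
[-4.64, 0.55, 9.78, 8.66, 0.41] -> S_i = Random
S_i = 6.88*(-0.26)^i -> [6.88, -1.79, 0.47, -0.12, 0.03]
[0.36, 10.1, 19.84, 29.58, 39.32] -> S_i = 0.36 + 9.74*i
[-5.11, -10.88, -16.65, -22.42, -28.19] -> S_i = -5.11 + -5.77*i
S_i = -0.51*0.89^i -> [-0.51, -0.45, -0.4, -0.36, -0.32]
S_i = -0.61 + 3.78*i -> [-0.61, 3.17, 6.95, 10.73, 14.51]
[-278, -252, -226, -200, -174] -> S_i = -278 + 26*i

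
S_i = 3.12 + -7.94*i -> [3.12, -4.82, -12.76, -20.7, -28.64]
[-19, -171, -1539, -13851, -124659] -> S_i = -19*9^i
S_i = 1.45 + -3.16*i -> [1.45, -1.71, -4.87, -8.03, -11.19]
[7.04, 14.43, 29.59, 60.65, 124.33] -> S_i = 7.04*2.05^i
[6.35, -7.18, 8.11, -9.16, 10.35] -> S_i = 6.35*(-1.13)^i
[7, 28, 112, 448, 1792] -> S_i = 7*4^i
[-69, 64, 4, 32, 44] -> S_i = Random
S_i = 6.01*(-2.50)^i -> [6.01, -15.02, 37.56, -93.91, 234.77]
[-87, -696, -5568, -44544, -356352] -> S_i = -87*8^i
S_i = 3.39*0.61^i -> [3.39, 2.07, 1.26, 0.77, 0.47]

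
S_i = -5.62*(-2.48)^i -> [-5.62, 13.94, -34.57, 85.72, -212.59]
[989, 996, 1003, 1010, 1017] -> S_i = 989 + 7*i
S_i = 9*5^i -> [9, 45, 225, 1125, 5625]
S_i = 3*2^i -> [3, 6, 12, 24, 48]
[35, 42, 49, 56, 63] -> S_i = 35 + 7*i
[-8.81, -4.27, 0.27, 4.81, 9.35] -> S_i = -8.81 + 4.54*i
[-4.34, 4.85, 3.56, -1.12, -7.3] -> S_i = Random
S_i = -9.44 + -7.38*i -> [-9.44, -16.82, -24.2, -31.58, -38.96]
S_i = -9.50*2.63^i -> [-9.5, -24.98, -65.71, -172.82, -454.51]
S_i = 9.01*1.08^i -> [9.01, 9.73, 10.51, 11.35, 12.26]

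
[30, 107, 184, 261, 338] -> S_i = 30 + 77*i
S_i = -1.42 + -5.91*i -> [-1.42, -7.33, -13.24, -19.15, -25.06]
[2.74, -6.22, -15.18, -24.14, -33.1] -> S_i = 2.74 + -8.96*i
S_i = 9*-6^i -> [9, -54, 324, -1944, 11664]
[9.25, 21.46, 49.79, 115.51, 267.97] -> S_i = 9.25*2.32^i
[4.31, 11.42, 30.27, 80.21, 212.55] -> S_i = 4.31*2.65^i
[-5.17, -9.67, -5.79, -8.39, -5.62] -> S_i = Random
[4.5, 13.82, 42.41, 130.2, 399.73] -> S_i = 4.50*3.07^i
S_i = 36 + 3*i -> [36, 39, 42, 45, 48]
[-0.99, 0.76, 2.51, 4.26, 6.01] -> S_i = -0.99 + 1.75*i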